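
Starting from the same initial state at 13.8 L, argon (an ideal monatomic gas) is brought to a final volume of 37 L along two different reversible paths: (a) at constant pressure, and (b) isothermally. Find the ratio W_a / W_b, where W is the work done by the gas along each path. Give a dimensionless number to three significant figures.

W_a / W_b ≈ 1.70

Path (a) isobaric: W = P₁(V₂ − V₁) → W_a/(P₁V₁) = 1.681.
Path (b) isothermal: W = P₁V₁ ln(V₂/V₁) → W_b/(P₁V₁) = 0.9862.
W_a / W_b = 1.681 / 0.9862 = 1.705.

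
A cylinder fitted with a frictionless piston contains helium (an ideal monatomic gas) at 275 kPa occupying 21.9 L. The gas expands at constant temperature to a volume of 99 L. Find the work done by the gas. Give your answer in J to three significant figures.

W ≈ 9090 J

Isothermal: W = nRT ln(V₂/V₁) = P₁V₁ ln(V₂/V₁).
P₁V₁ = (275 kPa)(21.9 L) = 6022 J.
W = 6022 × ln(99/21.9) = 6022 × 1.509
W_by_gas = 9086 J.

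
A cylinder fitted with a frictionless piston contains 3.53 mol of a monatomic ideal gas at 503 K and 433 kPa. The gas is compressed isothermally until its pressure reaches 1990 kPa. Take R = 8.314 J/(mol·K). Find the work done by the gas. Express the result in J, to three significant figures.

Isothermal process: W = nRT ln(V₂/V₁) = nRT ln(P₁/P₂).
W = (3.53)(8.314)(503) × ln(433/1990)
  = 14762 × ln(0.2176) = 14762 × -1.525
W_by_gas = -22515 J.

W ≈ -22500 J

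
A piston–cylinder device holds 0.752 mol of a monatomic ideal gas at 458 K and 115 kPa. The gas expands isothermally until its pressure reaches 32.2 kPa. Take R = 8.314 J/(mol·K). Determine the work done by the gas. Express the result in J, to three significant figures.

W ≈ 3650 J

Isothermal process: W = nRT ln(V₂/V₁) = nRT ln(P₁/P₂).
W = (0.752)(8.314)(458) × ln(115/32.2)
  = 2863 × ln(3.571) = 2863 × 1.273
W_by_gas = 3645 J.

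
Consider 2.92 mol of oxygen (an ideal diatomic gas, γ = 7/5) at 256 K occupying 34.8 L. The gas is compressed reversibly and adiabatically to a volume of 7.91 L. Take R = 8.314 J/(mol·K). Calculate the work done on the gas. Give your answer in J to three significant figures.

W ≈ 12600 J

Adiabatic: TV^(γ−1) = const with γ = 7/5.
T₂ = T₁ (V₁/V₂)^(γ−1) = 256 × (34.8/7.91)^0.4 = 256 × 1.809 = 463 K.
W_by = nCᵥ(T₁ − T₂) = (2.92)(20.79)(256 − 463) = -12565 J.
Work on gas = −W_by = 12565 J.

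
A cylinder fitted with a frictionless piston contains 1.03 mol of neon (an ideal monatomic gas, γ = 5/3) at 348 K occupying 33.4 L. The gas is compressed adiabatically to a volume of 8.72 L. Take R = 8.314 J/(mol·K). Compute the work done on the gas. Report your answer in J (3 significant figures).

Adiabatic: TV^(γ−1) = const with γ = 5/3.
T₂ = T₁ (V₁/V₂)^(γ−1) = 348 × (33.4/8.72)^0.667 = 348 × 2.448 = 851.9 K.
W_by = nCᵥ(T₁ − T₂) = (1.03)(12.47)(348 − 851.9) = -6473 J.
Work on gas = −W_by = 6473 J.

W ≈ 6470 J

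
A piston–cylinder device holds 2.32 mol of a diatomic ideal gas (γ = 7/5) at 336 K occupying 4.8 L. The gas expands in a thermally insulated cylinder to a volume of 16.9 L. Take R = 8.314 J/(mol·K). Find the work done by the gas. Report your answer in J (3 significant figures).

Adiabatic: TV^(γ−1) = const with γ = 7/5.
T₂ = T₁ (V₁/V₂)^(γ−1) = 336 × (4.8/16.9)^0.4 = 336 × 0.6044 = 203.1 K.
W_by = nCᵥ(T₁ − T₂) = (2.32)(20.79)(336 − 203.1) = 6409 J.

W ≈ 6410 J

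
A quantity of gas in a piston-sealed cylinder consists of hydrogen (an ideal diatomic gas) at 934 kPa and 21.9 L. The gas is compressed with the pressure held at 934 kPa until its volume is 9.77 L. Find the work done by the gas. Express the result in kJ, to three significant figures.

Isobaric: W = P ΔV.
W = (934 kPa)(9.77 − 21.9 L) = (934)(-12.13) = -11329 J.

W ≈ -11.3 kJ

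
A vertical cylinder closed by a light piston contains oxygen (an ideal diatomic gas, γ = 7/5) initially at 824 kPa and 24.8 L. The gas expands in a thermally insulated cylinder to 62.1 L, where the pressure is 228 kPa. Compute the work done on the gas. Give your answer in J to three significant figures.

Adiabatic: W = (P₁V₁ − P₂V₂)/(γ − 1) with γ = 7/5.
P₁V₁ = 20435 J, P₂V₂ = 14159 J.
W = (20435 − 14159) / 0.4 = 15691 J.
Work on gas = −W_by = -15691 J.

W ≈ -15700 J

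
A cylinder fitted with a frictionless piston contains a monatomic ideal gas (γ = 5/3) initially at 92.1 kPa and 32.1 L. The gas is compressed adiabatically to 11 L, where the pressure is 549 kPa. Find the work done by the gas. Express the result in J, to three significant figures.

W ≈ -4620 J

Adiabatic: W = (P₁V₁ − P₂V₂)/(γ − 1) with γ = 5/3.
P₁V₁ = 2956 J, P₂V₂ = 6039 J.
W = (2956 − 6039) / 0.6667 = -4624 J.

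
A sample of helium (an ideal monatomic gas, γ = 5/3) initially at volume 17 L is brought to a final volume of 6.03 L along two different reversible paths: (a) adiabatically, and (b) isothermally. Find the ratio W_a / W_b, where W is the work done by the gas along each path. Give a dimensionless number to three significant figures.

Path (a) adiabatic: W = P₁V₁(1 − (V₁/V₂)^(γ−1))/(γ−1) → W_a/(P₁V₁) = -1.493.
Path (b) isothermal: W = P₁V₁ ln(V₂/V₁) → W_b/(P₁V₁) = -1.036.
W_a / W_b = -1.493 / -1.036 = 1.441.

W_a / W_b ≈ 1.44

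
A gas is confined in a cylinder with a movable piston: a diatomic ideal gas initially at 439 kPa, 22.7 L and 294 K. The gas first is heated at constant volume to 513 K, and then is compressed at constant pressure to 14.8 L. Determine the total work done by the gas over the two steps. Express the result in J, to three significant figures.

W_total ≈ -6050 J

Step 1 (isochoric): W = 0 (constant volume).
After step 1: P = 766 kPa (V unchanged).
Step 2 (isobaric): W = PΔV = (766 kPa)(14.8 − 22.7 L) = -6051 J.
W_total = 0 − 6051 = -6051 J.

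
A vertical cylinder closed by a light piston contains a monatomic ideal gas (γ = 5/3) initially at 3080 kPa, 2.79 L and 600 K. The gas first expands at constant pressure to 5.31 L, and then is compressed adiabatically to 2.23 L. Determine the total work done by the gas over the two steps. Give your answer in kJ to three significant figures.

W_total ≈ -11.5 kJ

Step 1 (isobaric): W = PΔV = (3080 kPa)(5.31 − 2.79 L) = 7762 J.
After step 1: P = 3080 kPa, V = 5.31 L, T = 1142 K.
Step 2 (adiabatic): W = (P₁V₁ − P₂V₂)/(γ−1) = (16355 − 29163)/0.667 = -19213 J.
W_total = 7762 − 19213 = -11451 J.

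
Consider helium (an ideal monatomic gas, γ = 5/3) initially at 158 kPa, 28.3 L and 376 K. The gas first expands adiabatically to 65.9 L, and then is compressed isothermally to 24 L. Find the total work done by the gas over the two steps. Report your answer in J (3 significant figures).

Step 1 (adiabatic): W = (P₁V₁ − P₂V₂)/(γ−1) = (4471 − 2545)/0.667 = 2889 J.
After step 1: P = 38.62 kPa, V = 65.9 L, T = 214 K.
Step 2 (isothermal): W = P₁V₁ ln(V₂/V₁) = (2545) ln(24/65.9) = -2571 J.
W_total = 2889 − 2571 = 318.6 J.

W_total ≈ 319 J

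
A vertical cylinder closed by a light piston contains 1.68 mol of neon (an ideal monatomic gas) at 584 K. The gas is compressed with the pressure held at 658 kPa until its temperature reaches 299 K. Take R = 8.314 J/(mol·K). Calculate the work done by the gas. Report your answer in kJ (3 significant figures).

Isobaric: W = P ΔV = nR ΔT.
W = (1.68)(8.314)(299 − 584) = -3981 J.

W ≈ -3.98 kJ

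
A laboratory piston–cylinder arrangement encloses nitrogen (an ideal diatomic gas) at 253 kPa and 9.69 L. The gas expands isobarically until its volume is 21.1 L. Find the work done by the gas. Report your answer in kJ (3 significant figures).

Isobaric: W = P ΔV.
W = (253 kPa)(21.1 − 9.69 L) = (253)(11.41) = 2887 J.

W ≈ 2.89 kJ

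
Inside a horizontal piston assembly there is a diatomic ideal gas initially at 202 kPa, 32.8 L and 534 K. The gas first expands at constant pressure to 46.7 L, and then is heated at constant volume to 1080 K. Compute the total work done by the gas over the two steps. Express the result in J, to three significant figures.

W_total ≈ 2810 J

Step 1 (isobaric): W = PΔV = (202 kPa)(46.7 − 32.8 L) = 2808 J.
Step 2 (isochoric): W = 0 (constant volume).
W_total = 2808 + 0 = 2808 J.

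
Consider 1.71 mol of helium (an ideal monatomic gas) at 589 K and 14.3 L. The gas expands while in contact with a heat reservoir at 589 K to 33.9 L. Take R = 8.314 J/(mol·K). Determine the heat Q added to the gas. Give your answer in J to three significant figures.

Isothermal ⇒ ΔU = 0, so Q = W = nRT ln(V₂/V₁).
Q = (1.71)(8.314)(589) ln(33.9/14.3) = 8374 × 0.8632 = 7228 J.

Q ≈ 7230 J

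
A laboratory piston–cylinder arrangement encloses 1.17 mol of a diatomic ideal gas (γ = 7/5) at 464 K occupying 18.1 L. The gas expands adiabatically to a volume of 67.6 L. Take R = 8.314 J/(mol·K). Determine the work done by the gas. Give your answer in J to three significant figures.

Adiabatic: TV^(γ−1) = const with γ = 7/5.
T₂ = T₁ (V₁/V₂)^(γ−1) = 464 × (18.1/67.6)^0.4 = 464 × 0.5903 = 273.9 K.
W_by = nCᵥ(T₁ − T₂) = (1.17)(20.79)(464 − 273.9) = 4623 J.

W ≈ 4620 J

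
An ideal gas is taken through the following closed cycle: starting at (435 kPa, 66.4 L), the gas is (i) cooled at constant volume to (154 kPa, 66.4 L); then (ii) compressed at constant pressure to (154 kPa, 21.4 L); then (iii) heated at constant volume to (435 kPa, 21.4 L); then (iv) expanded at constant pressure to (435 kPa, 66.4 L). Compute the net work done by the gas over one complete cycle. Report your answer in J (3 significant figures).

W_net ≈ 12600 J

Constant-volume legs do no work.
W(ii) = (154)(21.4 − 66.4) = -6930 J; W(iv) = (435)(66.4 − 21.4) = 19575 J.
W_net = -6930 + 19575 = 12645 J (the clockwise enclosed area).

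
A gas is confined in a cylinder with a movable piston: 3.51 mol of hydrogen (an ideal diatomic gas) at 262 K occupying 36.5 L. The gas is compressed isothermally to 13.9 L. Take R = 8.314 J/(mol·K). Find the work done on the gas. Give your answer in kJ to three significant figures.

Isothermal: W = nRT ln(V₂/V₁).
W = (3.51)(8.314)(262) × ln(13.9/36.5)
  = 7646 × -0.9654
W_by_gas = -7381 J; work on gas = −W_by = 7381 J.

W ≈ 7.38 kJ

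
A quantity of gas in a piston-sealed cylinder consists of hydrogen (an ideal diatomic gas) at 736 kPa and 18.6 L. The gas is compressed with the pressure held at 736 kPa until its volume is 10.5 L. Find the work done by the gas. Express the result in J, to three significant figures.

Isobaric: W = P ΔV.
W = (736 kPa)(10.5 − 18.6 L) = (736)(-8.1) = -5962 J.

W ≈ -5960 J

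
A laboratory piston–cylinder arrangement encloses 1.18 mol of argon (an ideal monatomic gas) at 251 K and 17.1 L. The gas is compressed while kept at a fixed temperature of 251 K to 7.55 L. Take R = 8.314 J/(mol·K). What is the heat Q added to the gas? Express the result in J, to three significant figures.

Isothermal ⇒ ΔU = 0, so Q = W = nRT ln(V₂/V₁).
Q = (1.18)(8.314)(251) ln(7.55/17.1) = 2462 × -0.8175 = -2013 J.

Q ≈ -2010 J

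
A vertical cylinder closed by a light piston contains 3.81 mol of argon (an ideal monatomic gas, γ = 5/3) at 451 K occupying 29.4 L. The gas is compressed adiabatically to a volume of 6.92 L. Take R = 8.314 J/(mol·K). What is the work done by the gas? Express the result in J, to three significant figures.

Adiabatic: TV^(γ−1) = const with γ = 5/3.
T₂ = T₁ (V₁/V₂)^(γ−1) = 451 × (29.4/6.92)^0.667 = 451 × 2.623 = 1183 K.
W_by = nCᵥ(T₁ − T₂) = (3.81)(12.47)(451 − 1183) = -34783 J.

W ≈ -34800 J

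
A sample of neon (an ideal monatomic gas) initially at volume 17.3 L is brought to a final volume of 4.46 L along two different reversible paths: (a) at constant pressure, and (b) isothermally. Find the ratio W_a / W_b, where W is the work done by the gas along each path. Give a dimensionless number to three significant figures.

W_a / W_b ≈ 0.548

Path (a) isobaric: W = P₁(V₂ − V₁) → W_a/(P₁V₁) = -0.7422.
Path (b) isothermal: W = P₁V₁ ln(V₂/V₁) → W_b/(P₁V₁) = -1.356.
W_a / W_b = -0.7422 / -1.356 = 0.5475.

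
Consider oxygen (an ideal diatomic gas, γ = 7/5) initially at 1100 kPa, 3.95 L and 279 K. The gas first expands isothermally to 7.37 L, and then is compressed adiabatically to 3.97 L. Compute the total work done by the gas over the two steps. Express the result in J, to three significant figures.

Step 1 (isothermal): W = P₁V₁ ln(V₂/V₁) = (4345) ln(7.37/3.95) = 2710 J.
After step 1: P = 589.6 kPa, V = 7.37 L, T = 279 K.
Step 2 (adiabatic): W = (P₁V₁ − P₂V₂)/(γ−1) = (4345 − 5565)/0.4 = -3050 J.
W_total = 2710 − 3050 = -339.9 J.

W_total ≈ -340 J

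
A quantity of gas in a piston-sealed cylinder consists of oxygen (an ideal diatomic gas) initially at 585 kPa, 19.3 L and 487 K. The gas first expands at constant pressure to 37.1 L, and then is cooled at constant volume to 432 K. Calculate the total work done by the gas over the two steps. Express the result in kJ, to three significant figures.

W_total ≈ 10.4 kJ

Step 1 (isobaric): W = PΔV = (585 kPa)(37.1 − 19.3 L) = 10413 J.
Step 2 (isochoric): W = 0 (constant volume).
W_total = 10413 + 0 = 10413 J.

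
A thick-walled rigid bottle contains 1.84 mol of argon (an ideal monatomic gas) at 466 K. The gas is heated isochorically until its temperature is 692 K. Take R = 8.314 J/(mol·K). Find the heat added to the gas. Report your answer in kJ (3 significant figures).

Q ≈ 5.19 kJ

Constant volume ⇒ W = 0, so Q = ΔU = nCᵥΔT with Cᵥ = 3R/2 = 12.47 J/(mol·K).
ΔU = (1.84)(12.47)(692 − 466) = 5186 J.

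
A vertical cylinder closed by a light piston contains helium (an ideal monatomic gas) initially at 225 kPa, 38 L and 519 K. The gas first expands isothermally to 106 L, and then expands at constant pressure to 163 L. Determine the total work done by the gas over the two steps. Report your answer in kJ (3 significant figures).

Step 1 (isothermal): W = P₁V₁ ln(V₂/V₁) = (8550) ln(106/38) = 8771 J.
After step 1: P = 80.66 kPa, V = 106 L, T = 519 K.
Step 2 (isobaric): W = PΔV = (80.66 kPa)(163 − 106 L) = 4598 J.
W_total = 8771 + 4598 = 13369 J.

W_total ≈ 13.4 kJ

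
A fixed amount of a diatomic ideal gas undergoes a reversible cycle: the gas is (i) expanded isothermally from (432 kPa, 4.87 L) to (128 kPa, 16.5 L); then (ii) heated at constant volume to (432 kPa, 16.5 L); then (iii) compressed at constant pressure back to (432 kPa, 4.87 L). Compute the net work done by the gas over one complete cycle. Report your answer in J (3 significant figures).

Leg (i): W = PᵢVᵢ ln(V_f/Vᵢ) = (2104) ln(16.5/4.87) = 2567 J.
Leg (ii): W = 0.
Leg (iii): W = PΔV = (432)(4.87 − 16.5) = -5024 J.
W_net = 2567 − 5024 = -2457 J.

W_net ≈ -2460 J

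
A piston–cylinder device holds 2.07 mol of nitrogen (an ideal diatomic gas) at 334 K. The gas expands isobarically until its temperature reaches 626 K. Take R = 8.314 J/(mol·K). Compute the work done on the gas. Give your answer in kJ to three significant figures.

Isobaric: W = P ΔV = nR ΔT.
W = (2.07)(8.314)(626 − 334) = 5025 J.
Work on gas = −W_by = -5025 J.

W ≈ -5.03 kJ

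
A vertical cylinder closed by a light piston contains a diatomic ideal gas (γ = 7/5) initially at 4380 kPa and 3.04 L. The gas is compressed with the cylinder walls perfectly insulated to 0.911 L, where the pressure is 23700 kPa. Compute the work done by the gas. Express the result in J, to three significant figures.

W ≈ -20700 J

Adiabatic: W = (P₁V₁ − P₂V₂)/(γ − 1) with γ = 7/5.
P₁V₁ = 13315 J, P₂V₂ = 21591 J.
W = (13315 − 21591) / 0.4 = -20689 J.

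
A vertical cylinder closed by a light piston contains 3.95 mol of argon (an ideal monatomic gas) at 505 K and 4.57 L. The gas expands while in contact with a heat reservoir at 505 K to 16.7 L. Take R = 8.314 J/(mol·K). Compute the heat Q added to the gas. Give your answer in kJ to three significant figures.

Q ≈ 21.5 kJ

Isothermal ⇒ ΔU = 0, so Q = W = nRT ln(V₂/V₁).
Q = (3.95)(8.314)(505) ln(16.7/4.57) = 16584 × 1.296 = 21492 J.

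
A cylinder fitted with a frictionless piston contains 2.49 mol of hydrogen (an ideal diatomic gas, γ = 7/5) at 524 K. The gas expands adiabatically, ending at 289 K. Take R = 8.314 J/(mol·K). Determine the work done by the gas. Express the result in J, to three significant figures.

W ≈ 12200 J

Adiabatic ⇒ Q = 0, so W_by = −ΔU = nCᵥ(T₁ − T₂).
Cᵥ = 5R/2 = 20.79 J/(mol·K).
W = (2.49)(20.79)(524 − 289) = 12162 J.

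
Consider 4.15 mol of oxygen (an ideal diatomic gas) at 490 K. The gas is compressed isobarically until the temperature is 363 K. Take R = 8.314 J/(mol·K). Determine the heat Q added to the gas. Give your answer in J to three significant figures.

Isobaric: W = nRΔT = (4.15)(8.314)(-127) = -4382 J.
ΔU = nCᵥΔT with Cᵥ = 5R/2: ΔU = (4.15)(20.79)(-127) = -10955 J.
Q = ΔU + W = -10955 − 4382 = -15337 J.

Q ≈ -15300 J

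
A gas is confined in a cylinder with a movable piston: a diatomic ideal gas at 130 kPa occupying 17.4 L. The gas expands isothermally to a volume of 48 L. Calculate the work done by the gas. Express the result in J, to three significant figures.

W ≈ 2300 J

Isothermal: W = nRT ln(V₂/V₁) = P₁V₁ ln(V₂/V₁).
P₁V₁ = (130 kPa)(17.4 L) = 2262 J.
W = 2262 × ln(48/17.4) = 2262 × 1.015
W_by_gas = 2295 J.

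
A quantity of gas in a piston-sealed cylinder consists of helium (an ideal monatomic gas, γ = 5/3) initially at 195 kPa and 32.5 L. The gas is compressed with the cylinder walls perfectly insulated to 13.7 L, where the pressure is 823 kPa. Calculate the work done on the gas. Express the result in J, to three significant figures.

W ≈ 7410 J

Adiabatic: W = (P₁V₁ − P₂V₂)/(γ − 1) with γ = 5/3.
P₁V₁ = 6338 J, P₂V₂ = 11275 J.
W = (6338 − 11275) / 0.6667 = -7406 J.
Work on gas = −W_by = 7406 J.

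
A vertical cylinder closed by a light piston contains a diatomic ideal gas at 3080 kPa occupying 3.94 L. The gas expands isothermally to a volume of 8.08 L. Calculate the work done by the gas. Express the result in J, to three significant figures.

W ≈ 8720 J

Isothermal: W = nRT ln(V₂/V₁) = P₁V₁ ln(V₂/V₁).
P₁V₁ = (3080 kPa)(3.94 L) = 12135 J.
W = 12135 × ln(8.08/3.94) = 12135 × 0.7182
W_by_gas = 8716 J.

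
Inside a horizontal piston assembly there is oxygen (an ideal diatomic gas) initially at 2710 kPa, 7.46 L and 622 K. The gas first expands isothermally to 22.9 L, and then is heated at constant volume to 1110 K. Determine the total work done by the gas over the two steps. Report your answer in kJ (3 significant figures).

Step 1 (isothermal): W = P₁V₁ ln(V₂/V₁) = (20217) ln(22.9/7.46) = 22675 J.
Step 2 (isochoric): W = 0 (constant volume).
W_total = 22675 + 0 = 22675 J.

W_total ≈ 22.7 kJ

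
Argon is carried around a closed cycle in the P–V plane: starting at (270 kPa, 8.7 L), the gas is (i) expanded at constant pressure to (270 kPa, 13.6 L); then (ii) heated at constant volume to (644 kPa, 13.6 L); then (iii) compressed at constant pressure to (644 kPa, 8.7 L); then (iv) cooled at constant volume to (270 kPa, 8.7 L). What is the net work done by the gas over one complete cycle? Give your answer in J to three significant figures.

W_net ≈ -1830 J

Constant-volume legs do no work.
W(i) = (270)(13.6 − 8.7) = 1323 J; W(iii) = (644)(8.7 − 13.6) = -3156 J.
W_net = 1323 − 3156 = -1833 J (the counter-clockwise enclosed area).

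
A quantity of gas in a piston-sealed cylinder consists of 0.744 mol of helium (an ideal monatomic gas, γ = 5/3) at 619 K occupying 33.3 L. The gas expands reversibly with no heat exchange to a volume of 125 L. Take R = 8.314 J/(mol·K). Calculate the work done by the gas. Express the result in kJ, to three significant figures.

W ≈ 3.37 kJ

Adiabatic: TV^(γ−1) = const with γ = 5/3.
T₂ = T₁ (V₁/V₂)^(γ−1) = 619 × (33.3/125)^0.667 = 619 × 0.414 = 256.3 K.
W_by = nCᵥ(T₁ − T₂) = (0.744)(12.47)(619 − 256.3) = 3365 J.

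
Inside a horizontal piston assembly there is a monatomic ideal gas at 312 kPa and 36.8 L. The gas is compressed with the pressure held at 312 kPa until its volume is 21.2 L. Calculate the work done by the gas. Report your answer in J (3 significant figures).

W ≈ -4870 J

Isobaric: W = P ΔV.
W = (312 kPa)(21.2 − 36.8 L) = (312)(-15.6) = -4867 J.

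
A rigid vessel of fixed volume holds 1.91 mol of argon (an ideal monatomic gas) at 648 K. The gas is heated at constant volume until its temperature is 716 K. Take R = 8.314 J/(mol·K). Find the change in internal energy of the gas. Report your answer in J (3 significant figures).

Constant volume ⇒ W = 0, so Q = ΔU = nCᵥΔT with Cᵥ = 3R/2 = 12.47 J/(mol·K).
ΔU = (1.91)(12.47)(716 − 648) = 1620 J.

ΔU ≈ 1620 J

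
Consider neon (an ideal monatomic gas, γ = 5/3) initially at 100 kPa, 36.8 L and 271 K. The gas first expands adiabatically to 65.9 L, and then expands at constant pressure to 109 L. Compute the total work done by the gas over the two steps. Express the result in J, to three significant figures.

W_total ≈ 3410 J

Step 1 (adiabatic): W = (P₁V₁ − P₂V₂)/(γ−1) = (3680 − 2495)/0.667 = 1777 J.
After step 1: P = 37.87 kPa, V = 65.9 L, T = 183.8 K.
Step 2 (isobaric): W = PΔV = (37.87 kPa)(109 − 65.9 L) = 1632 J.
W_total = 1777 + 1632 = 3409 J.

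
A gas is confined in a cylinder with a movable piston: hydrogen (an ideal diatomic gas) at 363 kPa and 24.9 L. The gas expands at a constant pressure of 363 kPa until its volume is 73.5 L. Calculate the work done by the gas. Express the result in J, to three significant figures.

Isobaric: W = P ΔV.
W = (363 kPa)(73.5 − 24.9 L) = (363)(48.6) = 17642 J.

W ≈ 17600 J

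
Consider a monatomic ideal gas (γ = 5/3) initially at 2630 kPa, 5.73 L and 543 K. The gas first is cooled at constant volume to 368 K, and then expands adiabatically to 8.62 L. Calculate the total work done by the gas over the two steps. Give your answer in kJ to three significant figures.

W_total ≈ 3.65 kJ

Step 1 (isochoric): W = 0 (constant volume).
After step 1: P = 1782 kPa (V unchanged).
Step 2 (adiabatic): W = (P₁V₁ − P₂V₂)/(γ−1) = (10213 − 7779)/0.667 = 3651 J.
W_total = 0 + 3651 = 3651 J.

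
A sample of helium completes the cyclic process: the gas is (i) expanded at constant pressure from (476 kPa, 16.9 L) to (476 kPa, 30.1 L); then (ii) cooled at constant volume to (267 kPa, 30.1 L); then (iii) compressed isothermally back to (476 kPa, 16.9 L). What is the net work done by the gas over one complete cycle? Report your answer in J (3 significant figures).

W_net ≈ 1640 J

Leg (i): W = PΔV = (476)(30.1 − 16.9) = 6283 J.
Leg (ii): W = 0.
Leg (iii): W = PᵢVᵢ ln(V_f/Vᵢ) = (8037) ln(16.9/30.1) = -4639 J.
W_net = 6283 − 4639 = 1644 J.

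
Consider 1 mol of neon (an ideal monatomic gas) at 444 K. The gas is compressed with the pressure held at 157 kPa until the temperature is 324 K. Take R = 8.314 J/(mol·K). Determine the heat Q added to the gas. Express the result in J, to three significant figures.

Isobaric: W = nRΔT = (1)(8.314)(-120) = -997.7 J.
ΔU = nCᵥΔT with Cᵥ = 3R/2: ΔU = (1)(12.47)(-120) = -1497 J.
Q = ΔU + W = -1497 − 997.7 = -2494 J.

Q ≈ -2490 J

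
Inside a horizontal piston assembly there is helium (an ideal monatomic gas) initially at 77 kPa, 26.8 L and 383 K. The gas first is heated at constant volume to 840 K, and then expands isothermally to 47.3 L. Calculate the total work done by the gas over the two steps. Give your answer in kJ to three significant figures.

W_total ≈ 2.57 kJ

Step 1 (isochoric): W = 0 (constant volume).
After step 1: P = 168.9 kPa (V unchanged).
Step 2 (isothermal): W = P₁V₁ ln(V₂/V₁) = (4526) ln(47.3/26.8) = 2571 J.
W_total = 0 + 2571 = 2571 J.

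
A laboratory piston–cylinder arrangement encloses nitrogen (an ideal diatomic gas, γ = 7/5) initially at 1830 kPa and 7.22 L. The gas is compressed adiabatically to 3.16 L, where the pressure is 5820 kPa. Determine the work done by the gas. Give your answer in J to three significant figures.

Adiabatic: W = (P₁V₁ − P₂V₂)/(γ − 1) with γ = 7/5.
P₁V₁ = 13213 J, P₂V₂ = 18391 J.
W = (13213 − 18391) / 0.4 = -12947 J.

W ≈ -12900 J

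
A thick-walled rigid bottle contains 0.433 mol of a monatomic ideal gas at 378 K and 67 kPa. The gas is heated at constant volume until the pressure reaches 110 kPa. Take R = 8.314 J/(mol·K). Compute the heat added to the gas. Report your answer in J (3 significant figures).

Q ≈ 1310 J

Constant volume ⇒ W = 0, so Q = ΔU = nCᵥΔT with Cᵥ = 3R/2 = 12.47 J/(mol·K).
At constant V, T₂/T₁ = P₂/P₁ ⇒ ΔT = T₁(P₂/P₁ − 1) = 378·(110/67 − 1) = 242.6 K.
ΔU = (0.433)(12.47)(242.6) = 1310 J.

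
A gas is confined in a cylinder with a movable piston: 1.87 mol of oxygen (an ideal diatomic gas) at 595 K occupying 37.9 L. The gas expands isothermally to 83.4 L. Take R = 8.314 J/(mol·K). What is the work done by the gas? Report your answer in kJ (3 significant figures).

W ≈ 7.30 kJ

Isothermal: W = nRT ln(V₂/V₁).
W = (1.87)(8.314)(595) × ln(83.4/37.9)
  = 9251 × 0.7887
W_by_gas = 7296 J.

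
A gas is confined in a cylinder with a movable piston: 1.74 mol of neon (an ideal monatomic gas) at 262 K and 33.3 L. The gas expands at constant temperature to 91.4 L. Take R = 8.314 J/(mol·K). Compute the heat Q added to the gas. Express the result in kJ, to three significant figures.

Isothermal ⇒ ΔU = 0, so Q = W = nRT ln(V₂/V₁).
Q = (1.74)(8.314)(262) ln(91.4/33.3) = 3790 × 1.01 = 3827 J.

Q ≈ 3.83 kJ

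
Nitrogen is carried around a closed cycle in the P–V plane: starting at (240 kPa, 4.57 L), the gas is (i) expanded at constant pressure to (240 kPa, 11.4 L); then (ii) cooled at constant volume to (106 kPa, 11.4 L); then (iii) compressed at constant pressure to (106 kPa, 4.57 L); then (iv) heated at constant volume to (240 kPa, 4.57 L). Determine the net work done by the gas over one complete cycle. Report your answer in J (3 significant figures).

Constant-volume legs do no work.
W(i) = (240)(11.4 − 4.57) = 1639 J; W(iii) = (106)(4.57 − 11.4) = -724 J.
W_net = 1639 − 724 = 915.2 J (the clockwise enclosed area).

W_net ≈ 915 J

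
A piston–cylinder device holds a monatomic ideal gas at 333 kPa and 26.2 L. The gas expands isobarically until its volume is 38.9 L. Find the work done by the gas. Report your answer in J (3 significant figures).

Isobaric: W = P ΔV.
W = (333 kPa)(38.9 − 26.2 L) = (333)(12.7) = 4229 J.

W ≈ 4230 J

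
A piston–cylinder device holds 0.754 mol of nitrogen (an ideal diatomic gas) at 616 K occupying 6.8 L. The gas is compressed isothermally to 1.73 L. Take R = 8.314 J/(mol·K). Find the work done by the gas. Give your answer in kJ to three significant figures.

W ≈ -5.29 kJ

Isothermal: W = nRT ln(V₂/V₁).
W = (0.754)(8.314)(616) × ln(1.73/6.8)
  = 3862 × -1.369
W_by_gas = -5286 J.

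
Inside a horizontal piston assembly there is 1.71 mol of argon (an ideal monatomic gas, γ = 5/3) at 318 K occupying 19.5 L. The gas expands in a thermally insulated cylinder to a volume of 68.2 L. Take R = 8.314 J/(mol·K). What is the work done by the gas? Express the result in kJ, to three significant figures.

W ≈ 3.84 kJ

Adiabatic: TV^(γ−1) = const with γ = 5/3.
T₂ = T₁ (V₁/V₂)^(γ−1) = 318 × (19.5/68.2)^0.667 = 318 × 0.434 = 138 K.
W_by = nCᵥ(T₁ − T₂) = (1.71)(12.47)(318 − 138) = 3838 J.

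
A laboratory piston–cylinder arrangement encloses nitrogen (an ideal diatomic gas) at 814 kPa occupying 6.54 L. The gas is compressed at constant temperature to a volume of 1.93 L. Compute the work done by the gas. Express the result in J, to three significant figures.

Isothermal: W = nRT ln(V₂/V₁) = P₁V₁ ln(V₂/V₁).
P₁V₁ = (814 kPa)(6.54 L) = 5324 J.
W = 5324 × ln(1.93/6.54) = 5324 × -1.22
W_by_gas = -6497 J.

W ≈ -6500 J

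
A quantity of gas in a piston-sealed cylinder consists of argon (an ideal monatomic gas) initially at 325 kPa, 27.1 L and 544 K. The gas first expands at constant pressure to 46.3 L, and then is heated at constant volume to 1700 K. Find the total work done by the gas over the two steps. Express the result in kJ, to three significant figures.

W_total ≈ 6.24 kJ

Step 1 (isobaric): W = PΔV = (325 kPa)(46.3 − 27.1 L) = 6240 J.
Step 2 (isochoric): W = 0 (constant volume).
W_total = 6240 + 0 = 6240 J.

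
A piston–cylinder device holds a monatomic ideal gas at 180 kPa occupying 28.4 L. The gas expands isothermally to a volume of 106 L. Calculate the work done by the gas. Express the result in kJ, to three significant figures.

W ≈ 6.73 kJ

Isothermal: W = nRT ln(V₂/V₁) = P₁V₁ ln(V₂/V₁).
P₁V₁ = (180 kPa)(28.4 L) = 5112 J.
W = 5112 × ln(106/28.4) = 5112 × 1.317
W_by_gas = 6733 J.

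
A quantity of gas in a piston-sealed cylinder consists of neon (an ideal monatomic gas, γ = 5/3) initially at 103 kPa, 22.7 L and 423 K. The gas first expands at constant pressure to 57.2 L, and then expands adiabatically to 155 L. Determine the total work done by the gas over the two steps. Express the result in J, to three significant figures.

Step 1 (isobaric): W = PΔV = (103 kPa)(57.2 − 22.7 L) = 3554 J.
After step 1: P = 103 kPa, V = 57.2 L, T = 1066 K.
Step 2 (adiabatic): W = (P₁V₁ − P₂V₂)/(γ−1) = (5892 − 3031)/0.667 = 4291 J.
W_total = 3554 + 4291 = 7844 J.

W_total ≈ 7840 J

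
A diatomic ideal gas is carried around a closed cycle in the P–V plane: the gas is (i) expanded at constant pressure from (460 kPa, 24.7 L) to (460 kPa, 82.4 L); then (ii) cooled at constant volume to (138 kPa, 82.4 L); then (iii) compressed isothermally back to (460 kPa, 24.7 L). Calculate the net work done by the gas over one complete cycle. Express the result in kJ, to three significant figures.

W_net ≈ 12.8 kJ

Leg (i): W = PΔV = (460)(82.4 − 24.7) = 26542 J.
Leg (ii): W = 0.
Leg (iii): W = PᵢVᵢ ln(V_f/Vᵢ) = (11371) ln(24.7/82.4) = -13700 J.
W_net = 26542 − 13700 = 12842 J.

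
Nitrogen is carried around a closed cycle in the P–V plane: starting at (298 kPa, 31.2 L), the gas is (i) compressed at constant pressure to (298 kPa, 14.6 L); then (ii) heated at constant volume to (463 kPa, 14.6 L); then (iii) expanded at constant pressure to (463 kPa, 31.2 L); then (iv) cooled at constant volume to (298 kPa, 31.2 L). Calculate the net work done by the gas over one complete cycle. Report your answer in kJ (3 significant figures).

Constant-volume legs do no work.
W(i) = (298)(14.6 − 31.2) = -4947 J; W(iii) = (463)(31.2 − 14.6) = 7686 J.
W_net = -4947 + 7686 = 2739 J (the clockwise enclosed area).

W_net ≈ 2.74 kJ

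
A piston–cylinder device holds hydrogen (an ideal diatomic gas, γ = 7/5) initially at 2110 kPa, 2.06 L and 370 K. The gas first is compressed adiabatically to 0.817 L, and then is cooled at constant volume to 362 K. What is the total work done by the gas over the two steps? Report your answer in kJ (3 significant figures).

W_total ≈ -4.86 kJ

Step 1 (adiabatic): W = (P₁V₁ − P₂V₂)/(γ−1) = (4347 − 6292)/0.4 = -4864 J.
Step 2 (isochoric): W = 0 (constant volume).
W_total = -4864 + 0 = -4864 J.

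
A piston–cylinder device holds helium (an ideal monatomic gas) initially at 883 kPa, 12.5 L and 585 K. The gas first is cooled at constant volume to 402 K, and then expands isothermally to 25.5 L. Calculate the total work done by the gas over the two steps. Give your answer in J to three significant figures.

Step 1 (isochoric): W = 0 (constant volume).
After step 1: P = 606.8 kPa (V unchanged).
Step 2 (isothermal): W = P₁V₁ ln(V₂/V₁) = (7585) ln(25.5/12.5) = 5408 J.
W_total = 0 + 5408 = 5408 J.

W_total ≈ 5410 J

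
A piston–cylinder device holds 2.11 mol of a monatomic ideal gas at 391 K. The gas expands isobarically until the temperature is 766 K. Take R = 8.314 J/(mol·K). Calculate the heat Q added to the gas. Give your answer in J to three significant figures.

Q ≈ 16400 J

Isobaric: W = nRΔT = (2.11)(8.314)(375) = 6578 J.
ΔU = nCᵥΔT with Cᵥ = 3R/2: ΔU = (2.11)(12.47)(375) = 9868 J.
Q = ΔU + W = 9868 + 6578 = 16446 J.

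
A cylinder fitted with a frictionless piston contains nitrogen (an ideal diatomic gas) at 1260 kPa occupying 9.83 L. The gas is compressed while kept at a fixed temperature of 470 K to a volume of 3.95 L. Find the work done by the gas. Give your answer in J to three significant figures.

W ≈ -11300 J

Isothermal: W = nRT ln(V₂/V₁) = P₁V₁ ln(V₂/V₁).
P₁V₁ = (1260 kPa)(9.83 L) = 12386 J.
W = 12386 × ln(3.95/9.83) = 12386 × -0.9117
W_by_gas = -11292 J.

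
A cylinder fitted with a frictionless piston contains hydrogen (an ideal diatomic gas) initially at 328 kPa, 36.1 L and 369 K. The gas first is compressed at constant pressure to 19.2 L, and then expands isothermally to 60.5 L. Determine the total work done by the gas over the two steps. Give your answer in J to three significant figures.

W_total ≈ 1680 J

Step 1 (isobaric): W = PΔV = (328 kPa)(19.2 − 36.1 L) = -5543 J.
After step 1: P = 328 kPa, V = 19.2 L, T = 196.3 K.
Step 2 (isothermal): W = P₁V₁ ln(V₂/V₁) = (6298) ln(60.5/19.2) = 7228 J.
W_total = -5543 + 7228 = 1685 J.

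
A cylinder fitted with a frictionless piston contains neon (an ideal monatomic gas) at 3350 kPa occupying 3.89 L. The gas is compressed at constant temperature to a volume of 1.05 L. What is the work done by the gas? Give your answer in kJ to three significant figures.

Isothermal: W = nRT ln(V₂/V₁) = P₁V₁ ln(V₂/V₁).
P₁V₁ = (3350 kPa)(3.89 L) = 13032 J.
W = 13032 × ln(1.05/3.89) = 13032 × -1.31
W_by_gas = -17066 J.

W ≈ -17.1 kJ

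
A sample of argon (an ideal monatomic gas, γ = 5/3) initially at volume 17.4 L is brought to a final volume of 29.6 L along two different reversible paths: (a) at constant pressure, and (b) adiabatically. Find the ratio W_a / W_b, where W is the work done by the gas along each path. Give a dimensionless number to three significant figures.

Path (a) isobaric: W = P₁(V₂ − V₁) → W_a/(P₁V₁) = 0.7011.
Path (b) adiabatic: W = P₁V₁(1 − (V₁/V₂)^(γ−1))/(γ−1) → W_b/(P₁V₁) = 0.4474.
W_a / W_b = 0.7011 / 0.4474 = 1.567.

W_a / W_b ≈ 1.57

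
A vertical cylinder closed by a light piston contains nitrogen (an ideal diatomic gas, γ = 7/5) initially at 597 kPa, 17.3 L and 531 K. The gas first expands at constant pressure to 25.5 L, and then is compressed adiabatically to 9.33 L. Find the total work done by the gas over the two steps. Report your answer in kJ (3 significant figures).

Step 1 (isobaric): W = PΔV = (597 kPa)(25.5 − 17.3 L) = 4895 J.
After step 1: P = 597 kPa, V = 25.5 L, T = 782.7 K.
Step 2 (adiabatic): W = (P₁V₁ − P₂V₂)/(γ−1) = (15224 − 22760)/0.4 = -18842 J.
W_total = 4895 − 18842 = -13947 J.

W_total ≈ -13.9 kJ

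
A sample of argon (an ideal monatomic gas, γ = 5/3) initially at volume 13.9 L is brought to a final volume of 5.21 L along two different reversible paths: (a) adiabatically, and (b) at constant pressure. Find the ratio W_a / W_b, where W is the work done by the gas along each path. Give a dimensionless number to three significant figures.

W_a / W_b ≈ 2.22

Path (a) adiabatic: W = P₁V₁(1 − (V₁/V₂)^(γ−1))/(γ−1) → W_a/(P₁V₁) = -1.385.
Path (b) isobaric: W = P₁(V₂ − V₁) → W_b/(P₁V₁) = -0.6252.
W_a / W_b = -1.385 / -0.6252 = 2.216.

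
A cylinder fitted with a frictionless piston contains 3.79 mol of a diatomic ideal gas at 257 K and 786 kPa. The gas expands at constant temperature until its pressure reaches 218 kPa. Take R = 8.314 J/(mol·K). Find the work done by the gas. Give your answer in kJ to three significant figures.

Isothermal process: W = nRT ln(V₂/V₁) = nRT ln(P₁/P₂).
W = (3.79)(8.314)(257) × ln(786/218)
  = 8098 × ln(3.606) = 8098 × 1.282
W_by_gas = 10385 J.

W ≈ 10.4 kJ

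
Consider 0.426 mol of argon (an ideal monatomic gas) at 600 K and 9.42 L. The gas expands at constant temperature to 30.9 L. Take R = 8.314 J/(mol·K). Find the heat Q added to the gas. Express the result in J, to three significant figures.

Isothermal ⇒ ΔU = 0, so Q = W = nRT ln(V₂/V₁).
Q = (0.426)(8.314)(600) ln(30.9/9.42) = 2125 × 1.188 = 2524 J.

Q ≈ 2520 J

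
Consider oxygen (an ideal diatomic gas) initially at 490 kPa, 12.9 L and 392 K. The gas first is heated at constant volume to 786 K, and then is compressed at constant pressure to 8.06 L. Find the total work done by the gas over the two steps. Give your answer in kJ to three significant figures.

W_total ≈ -4.76 kJ

Step 1 (isochoric): W = 0 (constant volume).
After step 1: P = 982.5 kPa (V unchanged).
Step 2 (isobaric): W = PΔV = (982.5 kPa)(8.06 − 12.9 L) = -4755 J.
W_total = 0 − 4755 = -4755 J.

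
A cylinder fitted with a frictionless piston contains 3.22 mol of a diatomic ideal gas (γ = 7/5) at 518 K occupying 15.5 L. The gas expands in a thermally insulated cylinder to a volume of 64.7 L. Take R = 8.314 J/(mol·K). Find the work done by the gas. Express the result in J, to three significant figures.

W ≈ 15100 J

Adiabatic: TV^(γ−1) = const with γ = 7/5.
T₂ = T₁ (V₁/V₂)^(γ−1) = 518 × (15.5/64.7)^0.4 = 518 × 0.5646 = 292.5 K.
W_by = nCᵥ(T₁ − T₂) = (3.22)(20.79)(518 − 292.5) = 15093 J.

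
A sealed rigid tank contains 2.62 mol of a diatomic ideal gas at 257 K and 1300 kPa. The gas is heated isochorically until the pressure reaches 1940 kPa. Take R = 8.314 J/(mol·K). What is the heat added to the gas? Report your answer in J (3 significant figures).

Constant volume ⇒ W = 0, so Q = ΔU = nCᵥΔT with Cᵥ = 5R/2 = 20.79 J/(mol·K).
At constant V, T₂/T₁ = P₂/P₁ ⇒ ΔT = T₁(P₂/P₁ − 1) = 257·(1940/1300 − 1) = 126.5 K.
ΔU = (2.62)(20.79)(126.5) = 6890 J.

Q ≈ 6890 J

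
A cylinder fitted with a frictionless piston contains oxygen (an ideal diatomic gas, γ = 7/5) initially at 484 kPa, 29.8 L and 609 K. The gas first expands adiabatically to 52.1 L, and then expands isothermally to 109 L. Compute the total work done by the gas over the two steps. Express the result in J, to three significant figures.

Step 1 (adiabatic): W = (P₁V₁ − P₂V₂)/(γ−1) = (14423 − 11535)/0.4 = 7221 J.
After step 1: P = 221.4 kPa, V = 52.1 L, T = 487 K.
Step 2 (isothermal): W = P₁V₁ ln(V₂/V₁) = (11535) ln(109/52.1) = 8515 J.
W_total = 7221 + 8515 = 15736 J.

W_total ≈ 15700 J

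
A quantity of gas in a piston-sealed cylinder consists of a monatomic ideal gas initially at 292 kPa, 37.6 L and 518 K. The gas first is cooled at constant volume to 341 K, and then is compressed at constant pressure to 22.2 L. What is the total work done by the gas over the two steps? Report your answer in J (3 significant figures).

Step 1 (isochoric): W = 0 (constant volume).
After step 1: P = 192.2 kPa (V unchanged).
Step 2 (isobaric): W = PΔV = (192.2 kPa)(22.2 − 37.6 L) = -2960 J.
W_total = 0 − 2960 = -2960 J.

W_total ≈ -2960 J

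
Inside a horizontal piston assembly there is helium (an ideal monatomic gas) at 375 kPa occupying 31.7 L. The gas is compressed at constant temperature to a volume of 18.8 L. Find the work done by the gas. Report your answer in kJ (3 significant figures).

Isothermal: W = nRT ln(V₂/V₁) = P₁V₁ ln(V₂/V₁).
P₁V₁ = (375 kPa)(31.7 L) = 11888 J.
W = 11888 × ln(18.8/31.7) = 11888 × -0.5225
W_by_gas = -6211 J.

W ≈ -6.21 kJ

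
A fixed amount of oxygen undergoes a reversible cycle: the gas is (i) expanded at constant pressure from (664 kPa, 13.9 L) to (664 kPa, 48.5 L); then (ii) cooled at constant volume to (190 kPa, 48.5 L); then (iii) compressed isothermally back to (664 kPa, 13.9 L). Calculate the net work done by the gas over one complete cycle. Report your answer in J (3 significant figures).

W_net ≈ 11500 J

Leg (i): W = PΔV = (664)(48.5 − 13.9) = 22974 J.
Leg (ii): W = 0.
Leg (iii): W = PᵢVᵢ ln(V_f/Vᵢ) = (9215) ln(13.9/48.5) = -11516 J.
W_net = 22974 − 11516 = 11459 J.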